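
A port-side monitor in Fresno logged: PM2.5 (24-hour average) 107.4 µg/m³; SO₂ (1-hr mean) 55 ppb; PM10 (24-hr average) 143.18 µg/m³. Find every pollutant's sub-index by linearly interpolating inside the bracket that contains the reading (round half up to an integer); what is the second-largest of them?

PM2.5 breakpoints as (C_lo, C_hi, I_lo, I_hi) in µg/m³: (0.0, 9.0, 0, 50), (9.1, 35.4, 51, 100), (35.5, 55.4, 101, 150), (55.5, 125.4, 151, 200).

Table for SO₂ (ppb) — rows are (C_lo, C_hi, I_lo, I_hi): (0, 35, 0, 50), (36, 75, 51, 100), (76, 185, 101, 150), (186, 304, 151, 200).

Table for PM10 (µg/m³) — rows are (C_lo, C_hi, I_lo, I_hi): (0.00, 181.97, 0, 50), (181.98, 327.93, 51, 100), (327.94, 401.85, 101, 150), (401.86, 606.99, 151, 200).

75

PM2.5 107.4: bracket 55.5–125.4 → index 151–200; slope 49/69.9, offset 51.9.
AQI = 151 + 49/69.9·51.9 ≈ 187.38 ⇒ 187.
SO₂: row 36–75 (AQI 51–100). (100−51)·(55−36)/(75−36) + 51 = 49·19/39 + 51 ≈ 74.87 → 75.
PM10: 143.18 lies in 0.00–181.97, so I_lo=0, I_hi=50, C_lo=0.00, C_hi=181.97.
(50−0)/(181.97−0.00) × (143.18−0.00) + 0 = 50/181.97 × 143.18 + 0 ≈ 39.34 → 39.
Sub-indices: PM2.5→187, SO₂→75, PM10→39. Ranked high→low: 187, 75, 39. Second-highest sub-index = 75.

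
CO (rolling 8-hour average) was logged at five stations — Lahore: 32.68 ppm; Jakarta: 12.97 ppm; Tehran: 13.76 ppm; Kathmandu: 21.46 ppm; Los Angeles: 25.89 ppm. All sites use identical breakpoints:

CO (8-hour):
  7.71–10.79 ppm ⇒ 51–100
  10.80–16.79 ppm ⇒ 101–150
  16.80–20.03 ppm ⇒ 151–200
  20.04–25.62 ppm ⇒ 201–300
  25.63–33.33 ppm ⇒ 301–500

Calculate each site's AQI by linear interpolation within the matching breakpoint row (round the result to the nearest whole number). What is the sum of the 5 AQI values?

Lahore: 32.68 lies in 25.63–33.33, so I_lo=301, I_hi=500, C_lo=25.63, C_hi=33.33.
(500−301)/(33.33−25.63) × (32.68−25.63) + 301 = 199/7.70 × 7.05 + 301 ≈ 483.20 → 483.
Jakarta 12.97: bracket 10.80–16.79 → index 101–150; slope 49/5.99, offset 2.17.
AQI = 101 + 49/5.99·2.17 ≈ 118.75 ⇒ 119.
Tehran: row 10.80–16.79 (AQI 101–150). (150−101)·(13.76−10.80)/(16.79−10.80) + 101 = 49·2.96/5.99 + 101 ≈ 125.21 → 125.
Kathmandu 21.46: bracket 20.04–25.62 → index 201–300; slope 99/5.58, offset 1.42.
AQI = 201 + 99/5.58·1.42 ≈ 226.19 ⇒ 226.
Los Angeles: 25.89 lies in 25.63–33.33, so I_lo=301, I_hi=500, C_lo=25.63, C_hi=33.33.
(500−301)/(33.33−25.63) × (25.89−25.63) + 301 = 199/7.70 × 0.26 + 301 ≈ 307.72 → 308.
AQIs: Lahore=483, Jakarta=119, Tehran=125, Kathmandu=226, Los Angeles=308. Sum = 483 + 119 + 125 + 226 + 308 = 1261.

1261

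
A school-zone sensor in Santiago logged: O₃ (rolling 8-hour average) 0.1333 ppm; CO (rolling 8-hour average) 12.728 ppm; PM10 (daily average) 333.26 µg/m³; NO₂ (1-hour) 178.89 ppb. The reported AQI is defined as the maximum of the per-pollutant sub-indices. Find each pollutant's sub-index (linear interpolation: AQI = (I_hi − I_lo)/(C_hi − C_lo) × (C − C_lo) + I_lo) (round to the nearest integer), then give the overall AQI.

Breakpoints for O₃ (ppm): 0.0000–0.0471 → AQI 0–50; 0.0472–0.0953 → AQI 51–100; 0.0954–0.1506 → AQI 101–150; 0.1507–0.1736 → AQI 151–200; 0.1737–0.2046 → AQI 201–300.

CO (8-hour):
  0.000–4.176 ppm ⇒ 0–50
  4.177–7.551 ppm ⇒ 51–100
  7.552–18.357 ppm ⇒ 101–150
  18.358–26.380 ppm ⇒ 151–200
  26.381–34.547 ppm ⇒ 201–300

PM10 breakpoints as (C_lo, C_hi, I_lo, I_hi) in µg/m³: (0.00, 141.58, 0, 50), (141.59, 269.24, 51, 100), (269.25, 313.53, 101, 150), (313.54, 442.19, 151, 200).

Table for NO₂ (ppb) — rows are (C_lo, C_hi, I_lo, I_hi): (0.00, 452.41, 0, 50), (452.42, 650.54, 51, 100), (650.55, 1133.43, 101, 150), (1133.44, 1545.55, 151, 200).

159

O₃: 0.1333 lies in 0.0954–0.1506, so I_lo=101, I_hi=150, C_lo=0.0954, C_hi=0.1506.
(150−101)/(0.1506−0.0954) × (0.1333−0.0954) + 101 = 49/0.0552 × 0.0379 + 101 ≈ 134.64 → 135.
CO: 12.728 lies in 7.552–18.357, so I_lo=101, I_hi=150, C_lo=7.552, C_hi=18.357.
(150−101)/(18.357−7.552) × (12.728−7.552) + 101 = 49/10.805 × 5.176 + 101 ≈ 124.47 → 124.
PM10 333.26: bracket 313.54–442.19 → index 151–200; slope 49/128.65, offset 19.72.
AQI = 151 + 49/128.65·19.72 ≈ 158.51 ⇒ 159.
NO₂: 178.89 lies in 0.00–452.41, so I_lo=0, I_hi=50, C_lo=0.00, C_hi=452.41.
(50−0)/(452.41−0.00) × (178.89−0.00) + 0 = 50/452.41 × 178.89 + 0 ≈ 19.77 → 20.
Sub-indices: O₃→135, CO→124, PM10→159, NO₂→20. Overall AQI = max = 159; dominant pollutant is PM10.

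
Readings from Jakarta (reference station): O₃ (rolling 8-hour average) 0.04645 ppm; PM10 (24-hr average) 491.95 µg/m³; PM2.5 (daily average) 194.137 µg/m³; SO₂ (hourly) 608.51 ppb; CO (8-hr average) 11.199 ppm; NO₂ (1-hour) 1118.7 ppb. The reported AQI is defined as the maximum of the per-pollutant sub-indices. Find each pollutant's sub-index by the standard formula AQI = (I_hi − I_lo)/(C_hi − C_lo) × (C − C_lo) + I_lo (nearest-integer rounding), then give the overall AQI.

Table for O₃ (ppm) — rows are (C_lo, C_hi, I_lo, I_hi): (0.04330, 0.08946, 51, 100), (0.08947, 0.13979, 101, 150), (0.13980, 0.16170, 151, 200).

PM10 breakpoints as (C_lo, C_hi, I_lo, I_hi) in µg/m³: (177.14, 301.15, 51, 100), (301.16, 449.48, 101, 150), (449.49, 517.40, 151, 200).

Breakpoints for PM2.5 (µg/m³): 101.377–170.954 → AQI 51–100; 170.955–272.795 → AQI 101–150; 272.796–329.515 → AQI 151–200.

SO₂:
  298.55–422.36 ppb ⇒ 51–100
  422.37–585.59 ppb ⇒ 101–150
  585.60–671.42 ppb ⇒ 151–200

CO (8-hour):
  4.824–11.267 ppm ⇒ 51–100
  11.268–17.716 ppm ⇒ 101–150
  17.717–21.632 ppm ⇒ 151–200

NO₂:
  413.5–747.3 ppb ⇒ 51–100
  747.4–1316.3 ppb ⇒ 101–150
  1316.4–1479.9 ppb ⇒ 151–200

O₃: row 0.04330–0.08946 (AQI 51–100). (100−51)·(0.04645−0.04330)/(0.08946−0.04330) + 51 = 49·0.00315/0.04616 + 51 ≈ 54.34 → 54.
PM10: 491.95 lies in 449.49–517.40, so I_lo=151, I_hi=200, C_lo=449.49, C_hi=517.40.
(200−151)/(517.40−449.49) × (491.95−449.49) + 151 = 49/67.91 × 42.46 + 151 ≈ 181.64 → 182.
PM2.5: 194.137 lies in 170.955–272.795, so I_lo=101, I_hi=150, C_lo=170.955, C_hi=272.795.
(150−101)/(272.795−170.955) × (194.137−170.955) + 101 = 49/101.840 × 23.182 + 101 ≈ 112.15 → 112.
SO₂: row 585.60–671.42 (AQI 151–200). (200−151)·(608.51−585.60)/(671.42−585.60) + 151 = 49·22.91/85.82 + 151 ≈ 164.08 → 164.
CO: 11.199 ∈ [4.824, 11.267] ↔ index [51, 100].
51 + (11.199−4.824)·(100−51)/(11.267−4.824) = 51 + 6.375·49/6.443 ≈ 99.48, so AQI = 99.
NO₂: 1118.7 lies in 747.4–1316.3, so I_lo=101, I_hi=150, C_lo=747.4, C_hi=1316.3.
(150−101)/(1316.3−747.4) × (1118.7−747.4) + 101 = 49/568.9 × 371.3 + 101 ≈ 132.98 → 133.
Sub-indices: O₃→54, PM10→182, PM2.5→112, SO₂→164, CO→99, NO₂→133. Overall AQI = max = 182; dominant pollutant is PM10.

182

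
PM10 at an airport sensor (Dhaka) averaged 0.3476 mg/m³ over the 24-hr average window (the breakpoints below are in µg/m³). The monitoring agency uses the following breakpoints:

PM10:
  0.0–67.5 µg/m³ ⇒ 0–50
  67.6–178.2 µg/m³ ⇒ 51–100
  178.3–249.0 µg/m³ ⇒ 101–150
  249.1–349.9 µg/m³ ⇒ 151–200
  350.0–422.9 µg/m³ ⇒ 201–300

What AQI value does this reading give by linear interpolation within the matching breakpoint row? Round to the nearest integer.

Convert: 0.3476 mg/m³ = 347.6 µg/m³.
PM10: 347.6 ∈ [249.1, 349.9] ↔ index [151, 200].
151 + (347.6−249.1)·(200−151)/(349.9−249.1) = 151 + 98.5·49/100.8 ≈ 198.88, so AQI = 199.

199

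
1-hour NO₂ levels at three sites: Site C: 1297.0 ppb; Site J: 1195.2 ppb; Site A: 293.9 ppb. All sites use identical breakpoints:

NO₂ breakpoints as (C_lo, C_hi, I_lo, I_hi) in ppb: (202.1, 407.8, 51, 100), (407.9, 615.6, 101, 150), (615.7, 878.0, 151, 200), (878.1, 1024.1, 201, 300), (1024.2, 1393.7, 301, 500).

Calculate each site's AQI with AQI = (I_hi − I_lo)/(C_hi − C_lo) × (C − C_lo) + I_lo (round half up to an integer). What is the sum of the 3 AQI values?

Site C: row 1024.2–1393.7 (AQI 301–500). (500−301)·(1297.0−1024.2)/(1393.7−1024.2) + 301 = 199·272.8/369.5 + 301 ≈ 447.92 → 448.
Site J: row 1024.2–1393.7 (AQI 301–500). (500−301)·(1195.2−1024.2)/(1393.7−1024.2) + 301 = 199·171.0/369.5 + 301 ≈ 393.09 → 393.
Site A: row 202.1–407.8 (AQI 51–100). (100−51)·(293.9−202.1)/(407.8−202.1) + 51 = 49·91.8/205.7 + 51 ≈ 72.87 → 73.
AQIs: Site C=448, Site J=393, Site A=73. Sum = 448 + 393 + 73 = 914.

914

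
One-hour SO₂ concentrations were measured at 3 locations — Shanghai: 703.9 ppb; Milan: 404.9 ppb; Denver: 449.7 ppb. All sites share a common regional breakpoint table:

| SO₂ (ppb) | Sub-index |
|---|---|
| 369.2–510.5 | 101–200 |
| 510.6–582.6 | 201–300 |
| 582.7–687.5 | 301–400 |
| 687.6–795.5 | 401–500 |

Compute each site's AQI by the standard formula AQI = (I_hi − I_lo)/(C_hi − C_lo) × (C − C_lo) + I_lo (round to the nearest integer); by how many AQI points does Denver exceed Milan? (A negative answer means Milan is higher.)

Shanghai 703.9: bracket 687.6–795.5 → index 401–500; slope 99/107.9, offset 16.3.
AQI = 401 + 99/107.9·16.3 ≈ 415.96 ⇒ 416.
Milan 404.9: bracket 369.2–510.5 → index 101–200; slope 99/141.3, offset 35.7.
AQI = 101 + 99/141.3·35.7 ≈ 126.01 ⇒ 126.
Denver: 449.7 ∈ [369.2, 510.5] ↔ index [101, 200].
101 + (449.7−369.2)·(200−101)/(510.5−369.2) = 101 + 80.5·99/141.3 ≈ 157.40, so AQI = 157.
AQIs: Shanghai=416, Milan=126, Denver=157. Denver (157) − Milan (126) = 31.

31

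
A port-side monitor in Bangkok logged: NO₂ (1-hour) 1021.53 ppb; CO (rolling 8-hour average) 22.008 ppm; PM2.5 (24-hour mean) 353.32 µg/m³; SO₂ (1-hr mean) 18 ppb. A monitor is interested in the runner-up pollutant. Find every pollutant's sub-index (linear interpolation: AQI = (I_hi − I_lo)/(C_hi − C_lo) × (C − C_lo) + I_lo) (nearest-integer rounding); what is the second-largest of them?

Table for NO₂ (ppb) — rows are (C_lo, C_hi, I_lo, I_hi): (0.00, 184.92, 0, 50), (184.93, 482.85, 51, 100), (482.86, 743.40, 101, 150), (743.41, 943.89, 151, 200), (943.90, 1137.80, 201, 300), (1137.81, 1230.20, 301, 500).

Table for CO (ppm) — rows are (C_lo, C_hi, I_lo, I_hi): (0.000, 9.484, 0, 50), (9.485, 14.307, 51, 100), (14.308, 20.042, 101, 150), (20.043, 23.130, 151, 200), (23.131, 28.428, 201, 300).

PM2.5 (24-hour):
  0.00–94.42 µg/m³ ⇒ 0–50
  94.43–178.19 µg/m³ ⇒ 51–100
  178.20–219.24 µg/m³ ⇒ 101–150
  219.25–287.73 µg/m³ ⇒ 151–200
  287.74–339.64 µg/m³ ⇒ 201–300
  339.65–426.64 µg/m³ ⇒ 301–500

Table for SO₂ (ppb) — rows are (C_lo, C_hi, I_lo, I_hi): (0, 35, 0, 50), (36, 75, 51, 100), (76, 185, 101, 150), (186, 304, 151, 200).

NO₂: row 943.90–1137.80 (AQI 201–300). (300−201)·(1021.53−943.90)/(1137.80−943.90) + 201 = 99·77.63/193.90 + 201 ≈ 240.64 → 241.
CO: 22.008 lies in 20.043–23.130, so I_lo=151, I_hi=200, C_lo=20.043, C_hi=23.130.
(200−151)/(23.130−20.043) × (22.008−20.043) + 151 = 49/3.087 × 1.965 + 151 ≈ 182.19 → 182.
PM2.5: 353.32 lies in 339.65–426.64, so I_lo=301, I_hi=500, C_lo=339.65, C_hi=426.64.
(500−301)/(426.64−339.65) × (353.32−339.65) + 301 = 199/86.99 × 13.67 + 301 ≈ 332.27 → 332.
SO₂: 18 lies in 0–35, so I_lo=0, I_hi=50, C_lo=0, C_hi=35.
(50−0)/(35−0) × (18−0) + 0 = 50/35 × 18 + 0 ≈ 25.71 → 26.
Sub-indices: NO₂→241, CO→182, PM2.5→332, SO₂→26. Ranked high→low: 332, 241, 182, 26. Second-highest sub-index = 241.

241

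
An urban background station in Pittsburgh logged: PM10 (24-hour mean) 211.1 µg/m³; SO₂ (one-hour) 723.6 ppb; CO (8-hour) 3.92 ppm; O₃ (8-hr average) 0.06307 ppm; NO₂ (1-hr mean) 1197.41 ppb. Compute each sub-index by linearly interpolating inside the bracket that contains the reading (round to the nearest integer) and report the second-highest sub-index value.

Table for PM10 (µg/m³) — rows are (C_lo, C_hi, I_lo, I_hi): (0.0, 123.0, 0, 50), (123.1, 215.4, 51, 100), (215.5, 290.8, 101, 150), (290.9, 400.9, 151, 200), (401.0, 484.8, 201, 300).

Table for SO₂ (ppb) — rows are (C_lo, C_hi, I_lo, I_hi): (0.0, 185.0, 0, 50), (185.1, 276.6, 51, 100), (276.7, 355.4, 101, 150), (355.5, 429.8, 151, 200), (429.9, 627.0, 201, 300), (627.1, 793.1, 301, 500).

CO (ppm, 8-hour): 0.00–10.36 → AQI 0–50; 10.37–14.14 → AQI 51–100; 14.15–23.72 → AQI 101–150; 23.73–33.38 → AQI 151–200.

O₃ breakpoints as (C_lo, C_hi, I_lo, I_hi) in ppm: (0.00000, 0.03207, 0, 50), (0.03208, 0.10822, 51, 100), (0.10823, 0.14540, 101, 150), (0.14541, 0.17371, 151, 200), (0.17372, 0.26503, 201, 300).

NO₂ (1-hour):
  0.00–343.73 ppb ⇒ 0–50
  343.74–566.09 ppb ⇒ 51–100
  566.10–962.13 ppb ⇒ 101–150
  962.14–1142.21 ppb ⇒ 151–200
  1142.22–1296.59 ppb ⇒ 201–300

236

PM10: row 123.1–215.4 (AQI 51–100). (100−51)·(211.1−123.1)/(215.4−123.1) + 51 = 49·88.0/92.3 + 51 ≈ 97.72 → 98.
SO₂ 723.6: bracket 627.1–793.1 → index 301–500; slope 199/166.0, offset 96.5.
AQI = 301 + 199/166.0·96.5 ≈ 416.68 ⇒ 417.
CO: 3.92 lies in 0.00–10.36, so I_lo=0, I_hi=50, C_lo=0.00, C_hi=10.36.
(50−0)/(10.36−0.00) × (3.92−0.00) + 0 = 50/10.36 × 3.92 + 0 ≈ 18.92 → 19.
O₃: 0.06307 lies in 0.03208–0.10822, so I_lo=51, I_hi=100, C_lo=0.03208, C_hi=0.10822.
(100−51)/(0.10822−0.03208) × (0.06307−0.03208) + 51 = 49/0.07614 × 0.03099 + 51 ≈ 70.94 → 71.
NO₂: 1197.41 lies in 1142.22–1296.59, so I_lo=201, I_hi=300, C_lo=1142.22, C_hi=1296.59.
(300−201)/(1296.59−1142.22) × (1197.41−1142.22) + 201 = 99/154.37 × 55.19 + 201 ≈ 236.39 → 236.
Sub-indices: PM10→98, SO₂→417, CO→19, O₃→71, NO₂→236. Ranked high→low: 417, 236, 98, 71, 19. Second-highest sub-index = 236.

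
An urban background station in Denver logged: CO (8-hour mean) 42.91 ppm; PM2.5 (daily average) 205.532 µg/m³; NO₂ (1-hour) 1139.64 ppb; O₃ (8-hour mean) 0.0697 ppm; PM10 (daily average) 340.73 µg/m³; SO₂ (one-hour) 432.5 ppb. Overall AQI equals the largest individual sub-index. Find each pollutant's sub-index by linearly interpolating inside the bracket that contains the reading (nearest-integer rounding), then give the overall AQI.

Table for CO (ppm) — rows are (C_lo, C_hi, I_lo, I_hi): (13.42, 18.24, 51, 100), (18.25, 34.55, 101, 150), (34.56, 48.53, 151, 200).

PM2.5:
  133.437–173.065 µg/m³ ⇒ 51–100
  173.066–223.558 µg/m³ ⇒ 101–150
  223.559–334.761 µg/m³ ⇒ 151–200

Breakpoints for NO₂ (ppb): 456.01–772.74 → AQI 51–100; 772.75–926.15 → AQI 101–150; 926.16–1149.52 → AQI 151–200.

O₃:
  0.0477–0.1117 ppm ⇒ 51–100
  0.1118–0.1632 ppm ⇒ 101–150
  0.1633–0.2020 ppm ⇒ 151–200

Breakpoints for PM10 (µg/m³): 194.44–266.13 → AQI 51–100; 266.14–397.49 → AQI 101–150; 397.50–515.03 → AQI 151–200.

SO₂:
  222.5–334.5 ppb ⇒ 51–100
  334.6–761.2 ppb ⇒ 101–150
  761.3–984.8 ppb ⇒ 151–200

CO 42.91: bracket 34.56–48.53 → index 151–200; slope 49/13.97, offset 8.35.
AQI = 151 + 49/13.97·8.35 ≈ 180.29 ⇒ 180.
PM2.5: 205.532 lies in 173.066–223.558, so I_lo=101, I_hi=150, C_lo=173.066, C_hi=223.558.
(150−101)/(223.558−173.066) × (205.532−173.066) + 101 = 49/50.492 × 32.466 + 101 ≈ 132.51 → 133.
NO₂: 1139.64 ∈ [926.16, 1149.52] ↔ index [151, 200].
151 + (1139.64−926.16)·(200−151)/(1149.52−926.16) = 151 + 213.48·49/223.36 ≈ 197.83, so AQI = 198.
O₃: 0.0697 lies in 0.0477–0.1117, so I_lo=51, I_hi=100, C_lo=0.0477, C_hi=0.1117.
(100−51)/(0.1117−0.0477) × (0.0697−0.0477) + 51 = 49/0.0640 × 0.0220 + 51 ≈ 67.84 → 68.
PM10: 340.73 ∈ [266.14, 397.49] ↔ index [101, 150].
101 + (340.73−266.14)·(150−101)/(397.49−266.14) = 101 + 74.59·49/131.35 ≈ 128.83, so AQI = 129.
SO₂: 432.5 lies in 334.6–761.2, so I_lo=101, I_hi=150, C_lo=334.6, C_hi=761.2.
(150−101)/(761.2−334.6) × (432.5−334.6) + 101 = 49/426.6 × 97.9 + 101 ≈ 112.24 → 112.
Sub-indices: CO→180, PM2.5→133, NO₂→198, O₃→68, PM10→129, SO₂→112. Overall AQI = max = 198; dominant pollutant is NO₂.

198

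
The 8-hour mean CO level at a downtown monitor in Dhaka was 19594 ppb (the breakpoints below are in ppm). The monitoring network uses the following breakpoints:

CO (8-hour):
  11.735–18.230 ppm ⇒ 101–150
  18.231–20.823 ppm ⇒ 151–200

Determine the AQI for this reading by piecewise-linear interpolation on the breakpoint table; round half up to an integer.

177

Convert: 19594 ppb = 19.594 ppm.
CO: row 18.231–20.823 (AQI 151–200). (200−151)·(19.594−18.231)/(20.823−18.231) + 151 = 49·1.363/2.592 + 151 ≈ 176.77 → 177.
AQI 177 falls in the Unhealthy category.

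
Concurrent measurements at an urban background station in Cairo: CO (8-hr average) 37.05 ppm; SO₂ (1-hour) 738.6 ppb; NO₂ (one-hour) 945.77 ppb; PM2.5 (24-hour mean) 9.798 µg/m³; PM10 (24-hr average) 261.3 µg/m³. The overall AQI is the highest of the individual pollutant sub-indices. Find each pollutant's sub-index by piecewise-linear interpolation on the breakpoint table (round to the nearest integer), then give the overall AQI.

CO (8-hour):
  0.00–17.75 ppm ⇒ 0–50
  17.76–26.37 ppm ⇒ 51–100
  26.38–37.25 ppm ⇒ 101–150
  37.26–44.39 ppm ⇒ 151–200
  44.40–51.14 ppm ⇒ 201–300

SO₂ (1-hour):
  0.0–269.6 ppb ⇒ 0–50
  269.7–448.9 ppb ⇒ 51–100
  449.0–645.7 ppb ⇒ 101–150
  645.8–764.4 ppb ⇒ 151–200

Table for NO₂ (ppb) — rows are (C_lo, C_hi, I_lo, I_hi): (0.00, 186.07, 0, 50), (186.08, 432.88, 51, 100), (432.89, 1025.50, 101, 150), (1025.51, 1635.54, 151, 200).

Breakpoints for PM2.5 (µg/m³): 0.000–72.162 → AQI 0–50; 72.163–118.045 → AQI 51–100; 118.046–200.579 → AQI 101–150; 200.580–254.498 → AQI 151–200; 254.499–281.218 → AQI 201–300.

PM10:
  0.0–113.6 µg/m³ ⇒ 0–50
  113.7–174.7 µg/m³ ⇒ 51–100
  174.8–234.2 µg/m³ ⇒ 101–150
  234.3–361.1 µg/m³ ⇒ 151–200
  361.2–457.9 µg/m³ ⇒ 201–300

189

CO: 37.05 lies in 26.38–37.25, so I_lo=101, I_hi=150, C_lo=26.38, C_hi=37.25.
(150−101)/(37.25−26.38) × (37.05−26.38) + 101 = 49/10.87 × 10.67 + 101 ≈ 149.10 → 149.
SO₂: row 645.8–764.4 (AQI 151–200). (200−151)·(738.6−645.8)/(764.4−645.8) + 151 = 49·92.8/118.6 + 151 ≈ 189.34 → 189.
NO₂: row 432.89–1025.50 (AQI 101–150). (150−101)·(945.77−432.89)/(1025.50−432.89) + 101 = 49·512.88/592.61 + 101 ≈ 143.41 → 143.
PM2.5: 9.798 lies in 0.000–72.162, so I_lo=0, I_hi=50, C_lo=0.000, C_hi=72.162.
(50−0)/(72.162−0.000) × (9.798−0.000) + 0 = 50/72.162 × 9.798 + 0 ≈ 6.79 → 7.
PM10: row 234.3–361.1 (AQI 151–200). (200−151)·(261.3−234.3)/(361.1−234.3) + 151 = 49·27.0/126.8 + 151 ≈ 161.43 → 161.
Sub-indices: CO→149, SO₂→189, NO₂→143, PM2.5→7, PM10→161. Overall AQI = max = 189; dominant pollutant is SO₂.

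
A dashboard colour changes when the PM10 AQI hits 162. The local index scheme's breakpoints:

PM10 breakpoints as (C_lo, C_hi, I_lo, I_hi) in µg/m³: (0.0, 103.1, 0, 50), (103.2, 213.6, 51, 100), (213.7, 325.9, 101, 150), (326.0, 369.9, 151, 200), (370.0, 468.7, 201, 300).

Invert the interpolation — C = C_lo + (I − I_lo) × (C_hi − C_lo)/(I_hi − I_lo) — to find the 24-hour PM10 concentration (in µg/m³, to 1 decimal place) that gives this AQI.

335.9

AQI 162 lies in the 151–200 band, which corresponds to 326.0–369.9 µg/m³.
C = 326.0 + (162−151)×(369.9−326.0)/(200−151) = 326.0 + 11×43.9/49 ≈ 335.855 µg/m³ → 335.9 µg/m³ to 1 dp.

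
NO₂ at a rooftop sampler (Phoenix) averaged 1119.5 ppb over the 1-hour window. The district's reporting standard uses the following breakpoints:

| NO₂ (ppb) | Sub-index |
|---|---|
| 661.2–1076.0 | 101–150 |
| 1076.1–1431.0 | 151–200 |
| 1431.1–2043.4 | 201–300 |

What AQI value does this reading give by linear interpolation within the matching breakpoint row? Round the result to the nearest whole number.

157

NO₂: 1119.5 ∈ [1076.1, 1431.0] ↔ index [151, 200].
151 + (1119.5−1076.1)·(200−151)/(1431.0−1076.1) = 151 + 43.4·49/354.9 ≈ 156.99, so AQI = 157.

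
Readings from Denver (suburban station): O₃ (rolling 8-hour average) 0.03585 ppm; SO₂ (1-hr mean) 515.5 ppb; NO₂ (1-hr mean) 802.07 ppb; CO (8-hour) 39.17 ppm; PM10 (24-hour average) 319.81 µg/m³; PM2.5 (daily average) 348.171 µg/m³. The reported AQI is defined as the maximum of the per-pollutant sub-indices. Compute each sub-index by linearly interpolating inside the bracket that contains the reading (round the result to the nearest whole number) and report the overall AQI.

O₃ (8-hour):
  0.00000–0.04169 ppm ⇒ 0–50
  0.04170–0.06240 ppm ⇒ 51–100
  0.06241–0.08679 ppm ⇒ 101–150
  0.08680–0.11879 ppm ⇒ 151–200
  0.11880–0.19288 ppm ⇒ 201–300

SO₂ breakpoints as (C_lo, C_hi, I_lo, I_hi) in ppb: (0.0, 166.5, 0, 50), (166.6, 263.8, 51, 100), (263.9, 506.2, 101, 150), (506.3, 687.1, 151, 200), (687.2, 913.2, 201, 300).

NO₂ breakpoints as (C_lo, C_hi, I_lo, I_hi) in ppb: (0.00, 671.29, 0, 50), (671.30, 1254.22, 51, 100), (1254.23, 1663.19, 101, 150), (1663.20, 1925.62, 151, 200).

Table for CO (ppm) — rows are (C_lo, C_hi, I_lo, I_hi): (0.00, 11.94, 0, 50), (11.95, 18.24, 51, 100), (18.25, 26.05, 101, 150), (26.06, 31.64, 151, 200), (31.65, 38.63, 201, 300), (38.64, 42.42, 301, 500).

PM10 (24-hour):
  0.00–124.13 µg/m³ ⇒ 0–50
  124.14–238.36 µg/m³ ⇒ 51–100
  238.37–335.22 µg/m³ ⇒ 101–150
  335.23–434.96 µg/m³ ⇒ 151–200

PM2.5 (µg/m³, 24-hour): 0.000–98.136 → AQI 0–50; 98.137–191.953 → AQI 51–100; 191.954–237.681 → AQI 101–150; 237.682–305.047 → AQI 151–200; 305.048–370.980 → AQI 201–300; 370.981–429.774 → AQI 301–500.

O₃: row 0.00000–0.04169 (AQI 0–50). (50−0)·(0.03585−0.00000)/(0.04169−0.00000) + 0 = 50·0.03585/0.04169 + 0 ≈ 43.00 → 43.
SO₂: row 506.3–687.1 (AQI 151–200). (200−151)·(515.5−506.3)/(687.1−506.3) + 151 = 49·9.2/180.8 + 151 ≈ 153.49 → 153.
NO₂: 802.07 lies in 671.30–1254.22, so I_lo=51, I_hi=100, C_lo=671.30, C_hi=1254.22.
(100−51)/(1254.22−671.30) × (802.07−671.30) + 51 = 49/582.92 × 130.77 + 51 ≈ 61.99 → 62.
CO: row 38.64–42.42 (AQI 301–500). (500−301)·(39.17−38.64)/(42.42−38.64) + 301 = 199·0.53/3.78 + 301 ≈ 328.90 → 329.
PM10: row 238.37–335.22 (AQI 101–150). (150−101)·(319.81−238.37)/(335.22−238.37) + 101 = 49·81.44/96.85 + 101 ≈ 142.20 → 142.
PM2.5: row 305.048–370.980 (AQI 201–300). (300−201)·(348.171−305.048)/(370.980−305.048) + 201 = 99·43.123/65.932 + 201 ≈ 265.75 → 266.
Sub-indices: O₃→43, SO₂→153, NO₂→62, CO→329, PM10→142, PM2.5→266. Overall AQI = max = 329; dominant pollutant is CO.
AQI 329: Hazardous.

329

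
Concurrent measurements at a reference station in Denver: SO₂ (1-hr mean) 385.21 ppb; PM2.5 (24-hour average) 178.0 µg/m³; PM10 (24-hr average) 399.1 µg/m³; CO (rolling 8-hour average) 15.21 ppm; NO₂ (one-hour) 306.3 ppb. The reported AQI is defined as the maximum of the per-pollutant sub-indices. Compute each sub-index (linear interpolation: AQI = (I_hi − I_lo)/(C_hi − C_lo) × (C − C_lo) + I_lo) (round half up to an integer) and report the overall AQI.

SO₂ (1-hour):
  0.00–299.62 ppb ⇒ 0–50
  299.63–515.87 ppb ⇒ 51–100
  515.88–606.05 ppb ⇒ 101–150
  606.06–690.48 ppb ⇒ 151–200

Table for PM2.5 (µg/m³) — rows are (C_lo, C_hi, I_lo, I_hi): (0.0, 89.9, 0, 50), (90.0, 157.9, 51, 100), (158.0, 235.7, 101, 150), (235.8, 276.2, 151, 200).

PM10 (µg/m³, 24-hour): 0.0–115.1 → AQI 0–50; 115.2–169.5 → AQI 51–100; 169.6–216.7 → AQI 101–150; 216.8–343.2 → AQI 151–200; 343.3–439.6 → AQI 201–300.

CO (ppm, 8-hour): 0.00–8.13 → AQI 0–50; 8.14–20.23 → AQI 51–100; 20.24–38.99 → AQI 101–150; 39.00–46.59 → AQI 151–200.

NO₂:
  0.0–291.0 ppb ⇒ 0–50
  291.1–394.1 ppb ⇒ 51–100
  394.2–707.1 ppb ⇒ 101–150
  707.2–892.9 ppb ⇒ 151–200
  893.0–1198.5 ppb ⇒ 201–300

258

SO₂ 385.21: bracket 299.63–515.87 → index 51–100; slope 49/216.24, offset 85.58.
AQI = 51 + 49/216.24·85.58 ≈ 70.39 ⇒ 70.
PM2.5: 178.0 ∈ [158.0, 235.7] ↔ index [101, 150].
101 + (178.0−158.0)·(150−101)/(235.7−158.0) = 101 + 20.0·49/77.7 ≈ 113.61, so AQI = 114.
PM10 399.1: bracket 343.3–439.6 → index 201–300; slope 99/96.3, offset 55.8.
AQI = 201 + 99/96.3·55.8 ≈ 258.36 ⇒ 258.
CO: 15.21 lies in 8.14–20.23, so I_lo=51, I_hi=100, C_lo=8.14, C_hi=20.23.
(100−51)/(20.23−8.14) × (15.21−8.14) + 51 = 49/12.09 × 7.07 + 51 ≈ 79.65 → 80.
NO₂ 306.3: bracket 291.1–394.1 → index 51–100; slope 49/103.0, offset 15.2.
AQI = 51 + 49/103.0·15.2 ≈ 58.23 ⇒ 58.
Sub-indices: SO₂→70, PM2.5→114, PM10→258, CO→80, NO₂→58. Overall AQI = max = 258; dominant pollutant is PM10.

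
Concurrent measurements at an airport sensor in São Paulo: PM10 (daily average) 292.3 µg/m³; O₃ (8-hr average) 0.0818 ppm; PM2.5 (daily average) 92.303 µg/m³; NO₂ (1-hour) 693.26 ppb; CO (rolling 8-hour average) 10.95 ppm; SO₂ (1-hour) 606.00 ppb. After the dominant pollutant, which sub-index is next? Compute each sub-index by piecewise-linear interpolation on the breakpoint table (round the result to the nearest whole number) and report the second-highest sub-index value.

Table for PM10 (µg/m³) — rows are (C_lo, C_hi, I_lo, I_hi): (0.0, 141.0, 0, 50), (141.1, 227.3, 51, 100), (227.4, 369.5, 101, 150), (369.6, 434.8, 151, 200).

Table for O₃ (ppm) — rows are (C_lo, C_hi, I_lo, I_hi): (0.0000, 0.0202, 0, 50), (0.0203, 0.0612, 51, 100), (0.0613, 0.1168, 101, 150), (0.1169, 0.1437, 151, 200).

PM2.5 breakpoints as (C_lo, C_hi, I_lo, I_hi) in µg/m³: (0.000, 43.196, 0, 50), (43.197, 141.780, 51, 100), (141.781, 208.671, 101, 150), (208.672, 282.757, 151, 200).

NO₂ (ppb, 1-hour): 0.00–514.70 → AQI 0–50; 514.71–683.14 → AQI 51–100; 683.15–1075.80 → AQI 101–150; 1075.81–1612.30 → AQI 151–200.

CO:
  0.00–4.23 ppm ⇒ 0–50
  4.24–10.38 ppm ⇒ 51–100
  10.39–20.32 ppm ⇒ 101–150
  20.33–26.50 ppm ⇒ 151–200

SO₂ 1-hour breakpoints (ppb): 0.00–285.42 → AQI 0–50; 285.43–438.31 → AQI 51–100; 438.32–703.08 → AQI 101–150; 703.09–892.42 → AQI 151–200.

123

PM10: 292.3 lies in 227.4–369.5, so I_lo=101, I_hi=150, C_lo=227.4, C_hi=369.5.
(150−101)/(369.5−227.4) × (292.3−227.4) + 101 = 49/142.1 × 64.9 + 101 ≈ 123.38 → 123.
O₃: 0.0818 lies in 0.0613–0.1168, so I_lo=101, I_hi=150, C_lo=0.0613, C_hi=0.1168.
(150−101)/(0.1168−0.0613) × (0.0818−0.0613) + 101 = 49/0.0555 × 0.0205 + 101 ≈ 119.10 → 119.
PM2.5: 92.303 lies in 43.197–141.780, so I_lo=51, I_hi=100, C_lo=43.197, C_hi=141.780.
(100−51)/(141.780−43.197) × (92.303−43.197) + 51 = 49/98.583 × 49.106 + 51 ≈ 75.41 → 75.
NO₂ 693.26: bracket 683.15–1075.80 → index 101–150; slope 49/392.65, offset 10.11.
AQI = 101 + 49/392.65·10.11 ≈ 102.26 ⇒ 102.
CO: 10.95 ∈ [10.39, 20.32] ↔ index [101, 150].
101 + (10.95−10.39)·(150−101)/(20.32−10.39) = 101 + 0.56·49/9.93 ≈ 103.76, so AQI = 104.
SO₂: 606.00 lies in 438.32–703.08, so I_lo=101, I_hi=150, C_lo=438.32, C_hi=703.08.
(150−101)/(703.08−438.32) × (606.00−438.32) + 101 = 49/264.76 × 167.68 + 101 ≈ 132.03 → 132.
Sub-indices: PM10→123, O₃→119, PM2.5→75, NO₂→102, CO→104, SO₂→132. Ranked high→low: 132, 123, 119, 104, 102, 75. Second-highest sub-index = 123.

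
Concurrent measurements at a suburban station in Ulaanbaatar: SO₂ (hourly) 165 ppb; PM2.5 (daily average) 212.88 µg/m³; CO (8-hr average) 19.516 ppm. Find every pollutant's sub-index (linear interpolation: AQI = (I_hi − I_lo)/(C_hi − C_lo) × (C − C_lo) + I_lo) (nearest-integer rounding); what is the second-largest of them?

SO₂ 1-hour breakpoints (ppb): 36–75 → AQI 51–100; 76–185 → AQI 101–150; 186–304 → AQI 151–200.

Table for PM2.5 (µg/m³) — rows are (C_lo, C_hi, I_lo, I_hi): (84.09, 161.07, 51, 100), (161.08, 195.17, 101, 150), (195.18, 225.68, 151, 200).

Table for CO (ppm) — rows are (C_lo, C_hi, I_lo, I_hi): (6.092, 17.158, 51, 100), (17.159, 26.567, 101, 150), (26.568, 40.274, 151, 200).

141

SO₂ 165: bracket 76–185 → index 101–150; slope 49/109, offset 89.
AQI = 101 + 49/109·89 ≈ 141.01 ⇒ 141.
PM2.5 212.88: bracket 195.18–225.68 → index 151–200; slope 49/30.50, offset 17.70.
AQI = 151 + 49/30.50·17.70 ≈ 179.44 ⇒ 179.
CO: row 17.159–26.567 (AQI 101–150). (150−101)·(19.516−17.159)/(26.567−17.159) + 101 = 49·2.357/9.408 + 101 ≈ 113.28 → 113.
Sub-indices: SO₂→141, PM2.5→179, CO→113. Ranked high→low: 179, 141, 113. Second-highest sub-index = 141.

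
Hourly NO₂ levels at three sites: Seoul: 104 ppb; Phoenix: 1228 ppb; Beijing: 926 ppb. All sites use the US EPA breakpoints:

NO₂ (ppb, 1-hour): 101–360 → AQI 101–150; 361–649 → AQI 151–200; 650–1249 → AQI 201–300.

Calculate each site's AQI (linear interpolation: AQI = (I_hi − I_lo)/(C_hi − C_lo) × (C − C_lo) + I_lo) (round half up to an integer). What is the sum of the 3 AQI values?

Seoul: 104 lies in 101–360, so I_lo=101, I_hi=150, C_lo=101, C_hi=360.
(150−101)/(360−101) × (104−101) + 101 = 49/259 × 3 + 101 ≈ 101.57 → 102.
Phoenix: row 650–1249 (AQI 201–300). (300−201)·(1228−650)/(1249−650) + 201 = 99·578/599 + 201 ≈ 296.53 → 297.
Beijing 926: bracket 650–1249 → index 201–300; slope 99/599, offset 276.
AQI = 201 + 99/599·276 ≈ 246.62 ⇒ 247.
AQIs: Seoul=102, Phoenix=297, Beijing=247. Sum = 102 + 297 + 247 = 646.

646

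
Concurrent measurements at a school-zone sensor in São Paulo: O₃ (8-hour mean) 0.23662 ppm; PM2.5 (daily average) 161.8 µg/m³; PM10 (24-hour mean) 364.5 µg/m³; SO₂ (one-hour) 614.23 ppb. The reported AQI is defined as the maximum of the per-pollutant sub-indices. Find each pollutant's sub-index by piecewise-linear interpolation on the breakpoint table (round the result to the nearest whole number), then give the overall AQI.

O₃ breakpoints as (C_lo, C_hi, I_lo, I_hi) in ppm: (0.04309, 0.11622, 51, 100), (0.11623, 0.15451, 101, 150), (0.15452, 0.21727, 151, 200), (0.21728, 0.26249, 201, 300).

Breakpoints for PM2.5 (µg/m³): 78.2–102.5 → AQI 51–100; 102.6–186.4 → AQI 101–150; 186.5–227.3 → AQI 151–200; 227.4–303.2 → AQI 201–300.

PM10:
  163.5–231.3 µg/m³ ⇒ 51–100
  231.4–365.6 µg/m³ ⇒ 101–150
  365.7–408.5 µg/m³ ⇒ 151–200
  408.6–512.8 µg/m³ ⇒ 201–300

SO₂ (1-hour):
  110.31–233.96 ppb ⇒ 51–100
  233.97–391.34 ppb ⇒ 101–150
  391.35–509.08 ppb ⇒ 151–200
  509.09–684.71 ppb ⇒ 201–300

260

O₃: 0.23662 lies in 0.21728–0.26249, so I_lo=201, I_hi=300, C_lo=0.21728, C_hi=0.26249.
(300−201)/(0.26249−0.21728) × (0.23662−0.21728) + 201 = 99/0.04521 × 0.01934 + 201 ≈ 243.35 → 243.
PM2.5: 161.8 ∈ [102.6, 186.4] ↔ index [101, 150].
101 + (161.8−102.6)·(150−101)/(186.4−102.6) = 101 + 59.2·49/83.8 ≈ 135.62, so AQI = 136.
PM10: 364.5 ∈ [231.4, 365.6] ↔ index [101, 150].
101 + (364.5−231.4)·(150−101)/(365.6−231.4) = 101 + 133.1·49/134.2 ≈ 149.60, so AQI = 150.
SO₂ 614.23: bracket 509.09–684.71 → index 201–300; slope 99/175.62, offset 105.14.
AQI = 201 + 99/175.62·105.14 ≈ 260.27 ⇒ 260.
Sub-indices: O₃→243, PM2.5→136, PM10→150, SO₂→260. Overall AQI = max = 260; dominant pollutant is SO₂.
AQI 260: Very Unhealthy.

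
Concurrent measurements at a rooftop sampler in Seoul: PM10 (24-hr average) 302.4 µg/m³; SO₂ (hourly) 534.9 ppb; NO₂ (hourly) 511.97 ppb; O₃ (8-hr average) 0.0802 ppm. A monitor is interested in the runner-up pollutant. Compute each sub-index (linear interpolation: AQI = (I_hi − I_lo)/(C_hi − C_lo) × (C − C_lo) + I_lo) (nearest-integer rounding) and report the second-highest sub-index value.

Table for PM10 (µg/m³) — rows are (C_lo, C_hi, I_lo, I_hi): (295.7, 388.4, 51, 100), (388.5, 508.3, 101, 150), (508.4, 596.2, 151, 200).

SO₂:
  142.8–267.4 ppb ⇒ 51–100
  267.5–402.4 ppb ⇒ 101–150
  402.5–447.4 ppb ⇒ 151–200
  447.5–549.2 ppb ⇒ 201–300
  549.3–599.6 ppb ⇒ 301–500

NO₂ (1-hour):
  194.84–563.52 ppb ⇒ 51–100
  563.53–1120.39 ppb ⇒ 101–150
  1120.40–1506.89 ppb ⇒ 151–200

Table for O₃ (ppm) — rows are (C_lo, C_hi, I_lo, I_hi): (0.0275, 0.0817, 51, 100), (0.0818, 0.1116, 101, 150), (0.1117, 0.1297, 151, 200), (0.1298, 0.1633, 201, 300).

99

PM10 302.4: bracket 295.7–388.4 → index 51–100; slope 49/92.7, offset 6.7.
AQI = 51 + 49/92.7·6.7 ≈ 54.54 ⇒ 55.
SO₂: 534.9 ∈ [447.5, 549.2] ↔ index [201, 300].
201 + (534.9−447.5)·(300−201)/(549.2−447.5) = 201 + 87.4·99/101.7 ≈ 286.08, so AQI = 286.
NO₂: 511.97 ∈ [194.84, 563.52] ↔ index [51, 100].
51 + (511.97−194.84)·(100−51)/(563.52−194.84) = 51 + 317.13·49/368.68 ≈ 93.15, so AQI = 93.
O₃: row 0.0275–0.0817 (AQI 51–100). (100−51)·(0.0802−0.0275)/(0.0817−0.0275) + 51 = 49·0.0527/0.0542 + 51 ≈ 98.64 → 99.
Sub-indices: PM10→55, SO₂→286, NO₂→93, O₃→99. Ranked high→low: 286, 99, 93, 55. Second-highest sub-index = 99.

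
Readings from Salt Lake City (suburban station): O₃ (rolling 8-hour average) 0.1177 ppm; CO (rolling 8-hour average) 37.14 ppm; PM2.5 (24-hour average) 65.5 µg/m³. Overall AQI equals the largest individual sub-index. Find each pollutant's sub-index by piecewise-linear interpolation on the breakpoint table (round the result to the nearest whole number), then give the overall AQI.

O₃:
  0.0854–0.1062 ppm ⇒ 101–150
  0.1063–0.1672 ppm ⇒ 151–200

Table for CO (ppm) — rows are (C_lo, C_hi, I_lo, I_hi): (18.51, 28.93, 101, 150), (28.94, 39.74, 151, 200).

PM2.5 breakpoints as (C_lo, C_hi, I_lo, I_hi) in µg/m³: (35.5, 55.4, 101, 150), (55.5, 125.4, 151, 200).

188

O₃: row 0.1063–0.1672 (AQI 151–200). (200−151)·(0.1177−0.1063)/(0.1672−0.1063) + 151 = 49·0.0114/0.0609 + 151 ≈ 160.17 → 160.
CO: 37.14 lies in 28.94–39.74, so I_lo=151, I_hi=200, C_lo=28.94, C_hi=39.74.
(200−151)/(39.74−28.94) × (37.14−28.94) + 151 = 49/10.80 × 8.20 + 151 ≈ 188.20 → 188.
PM2.5: 65.5 lies in 55.5–125.4, so I_lo=151, I_hi=200, C_lo=55.5, C_hi=125.4.
(200−151)/(125.4−55.5) × (65.5−55.5) + 151 = 49/69.9 × 10.0 + 151 ≈ 158.01 → 158.
Sub-indices: O₃→160, CO→188, PM2.5→158. Overall AQI = max = 188; dominant pollutant is CO.
AQI 188: Unhealthy.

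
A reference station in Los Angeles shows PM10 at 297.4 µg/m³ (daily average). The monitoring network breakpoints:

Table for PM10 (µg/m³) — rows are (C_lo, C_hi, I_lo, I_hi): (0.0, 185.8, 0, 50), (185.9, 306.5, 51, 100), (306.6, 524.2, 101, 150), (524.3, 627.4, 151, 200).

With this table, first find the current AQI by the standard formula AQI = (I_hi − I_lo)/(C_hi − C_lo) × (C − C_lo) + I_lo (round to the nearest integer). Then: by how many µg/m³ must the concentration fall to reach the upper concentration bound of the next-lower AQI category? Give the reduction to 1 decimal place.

PM10: 297.4 ∈ [185.9, 306.5] ↔ index [51, 100].
51 + (297.4−185.9)·(100−51)/(306.5−185.9) = 51 + 111.5·49/120.6 ≈ 96.30, so AQI = 96.
Current AQI 96 is in the Moderate range (51–100). The next-lower category tops out at AQI 50, whose upper concentration bound is 185.8 µg/m³.
Reduction needed = 297.4 − 185.8 = 111.6 µg/m³.

111.6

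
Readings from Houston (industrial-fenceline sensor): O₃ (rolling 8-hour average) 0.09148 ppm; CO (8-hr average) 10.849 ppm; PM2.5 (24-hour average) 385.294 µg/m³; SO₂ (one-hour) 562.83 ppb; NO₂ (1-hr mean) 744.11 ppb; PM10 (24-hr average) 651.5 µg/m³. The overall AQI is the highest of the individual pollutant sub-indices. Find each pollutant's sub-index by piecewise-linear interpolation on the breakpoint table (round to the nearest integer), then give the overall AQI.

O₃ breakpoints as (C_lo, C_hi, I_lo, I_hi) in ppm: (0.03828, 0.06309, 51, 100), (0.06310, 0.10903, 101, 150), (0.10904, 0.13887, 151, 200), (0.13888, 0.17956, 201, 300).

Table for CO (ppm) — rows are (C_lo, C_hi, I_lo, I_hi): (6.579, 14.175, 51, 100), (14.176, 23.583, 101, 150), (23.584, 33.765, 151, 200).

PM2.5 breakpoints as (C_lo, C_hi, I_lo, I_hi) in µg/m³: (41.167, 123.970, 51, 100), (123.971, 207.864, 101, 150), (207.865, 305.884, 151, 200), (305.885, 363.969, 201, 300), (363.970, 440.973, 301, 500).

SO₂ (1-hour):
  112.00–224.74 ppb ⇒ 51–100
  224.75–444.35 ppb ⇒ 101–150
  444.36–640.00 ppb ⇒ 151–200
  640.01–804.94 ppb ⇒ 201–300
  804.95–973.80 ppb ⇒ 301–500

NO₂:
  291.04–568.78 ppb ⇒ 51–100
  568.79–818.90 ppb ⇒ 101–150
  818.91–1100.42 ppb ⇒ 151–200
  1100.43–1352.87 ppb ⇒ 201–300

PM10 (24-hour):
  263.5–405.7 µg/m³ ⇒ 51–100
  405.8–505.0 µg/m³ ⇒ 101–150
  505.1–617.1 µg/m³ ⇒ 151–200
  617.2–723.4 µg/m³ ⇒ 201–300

356

O₃ 0.09148: bracket 0.06310–0.10903 → index 101–150; slope 49/0.04593, offset 0.02838.
AQI = 101 + 49/0.04593·0.02838 ≈ 131.28 ⇒ 131.
CO 10.849: bracket 6.579–14.175 → index 51–100; slope 49/7.596, offset 4.270.
AQI = 51 + 49/7.596·4.270 ≈ 78.54 ⇒ 79.
PM2.5: 385.294 lies in 363.970–440.973, so I_lo=301, I_hi=500, C_lo=363.970, C_hi=440.973.
(500−301)/(440.973−363.970) × (385.294−363.970) + 301 = 199/77.003 × 21.324 + 301 ≈ 356.11 → 356.
SO₂ 562.83: bracket 444.36–640.00 → index 151–200; slope 49/195.64, offset 118.47.
AQI = 151 + 49/195.64·118.47 ≈ 180.67 ⇒ 181.
NO₂: 744.11 ∈ [568.79, 818.90] ↔ index [101, 150].
101 + (744.11−568.79)·(150−101)/(818.90−568.79) = 101 + 175.32·49/250.11 ≈ 135.35, so AQI = 135.
PM10 651.5: bracket 617.2–723.4 → index 201–300; slope 99/106.2, offset 34.3.
AQI = 201 + 99/106.2·34.3 ≈ 232.97 ⇒ 233.
Sub-indices: O₃→131, CO→79, PM2.5→356, SO₂→181, NO₂→135, PM10→233. Overall AQI = max = 356; dominant pollutant is PM2.5.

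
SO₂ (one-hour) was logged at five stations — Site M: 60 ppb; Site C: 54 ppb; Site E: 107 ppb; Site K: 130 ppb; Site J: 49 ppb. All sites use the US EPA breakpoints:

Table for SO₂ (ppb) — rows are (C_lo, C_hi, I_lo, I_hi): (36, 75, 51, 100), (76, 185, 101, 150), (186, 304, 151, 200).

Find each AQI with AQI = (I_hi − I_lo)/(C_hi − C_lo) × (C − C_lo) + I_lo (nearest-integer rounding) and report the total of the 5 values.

462

Site M 60: bracket 36–75 → index 51–100; slope 49/39, offset 24.
AQI = 51 + 49/39·24 ≈ 81.15 ⇒ 81.
Site C: 54 ∈ [36, 75] ↔ index [51, 100].
51 + (54−36)·(100−51)/(75−36) = 51 + 18·49/39 ≈ 73.62, so AQI = 74.
Site E 107: bracket 76–185 → index 101–150; slope 49/109, offset 31.
AQI = 101 + 49/109·31 ≈ 114.94 ⇒ 115.
Site K: 130 lies in 76–185, so I_lo=101, I_hi=150, C_lo=76, C_hi=185.
(150−101)/(185−76) × (130−76) + 101 = 49/109 × 54 + 101 ≈ 125.28 → 125.
Site J: 49 ∈ [36, 75] ↔ index [51, 100].
51 + (49−36)·(100−51)/(75−36) = 51 + 13·49/39 ≈ 67.33, so AQI = 67.
AQIs: Site M=81, Site C=74, Site E=115, Site K=125, Site J=67. Sum = 81 + 74 + 115 + 125 + 67 = 462.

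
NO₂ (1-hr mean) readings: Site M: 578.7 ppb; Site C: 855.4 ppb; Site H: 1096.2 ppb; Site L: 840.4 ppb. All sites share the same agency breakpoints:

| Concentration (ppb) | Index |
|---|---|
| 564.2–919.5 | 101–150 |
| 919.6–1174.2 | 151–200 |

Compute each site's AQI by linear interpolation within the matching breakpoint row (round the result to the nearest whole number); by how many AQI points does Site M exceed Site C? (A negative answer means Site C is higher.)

Site M: 578.7 ∈ [564.2, 919.5] ↔ index [101, 150].
101 + (578.7−564.2)·(150−101)/(919.5−564.2) = 101 + 14.5·49/355.3 ≈ 103.00, so AQI = 103.
Site C: row 564.2–919.5 (AQI 101–150). (150−101)·(855.4−564.2)/(919.5−564.2) + 101 = 49·291.2/355.3 + 101 ≈ 141.16 → 141.
Site H: 1096.2 ∈ [919.6, 1174.2] ↔ index [151, 200].
151 + (1096.2−919.6)·(200−151)/(1174.2−919.6) = 151 + 176.6·49/254.6 ≈ 184.99, so AQI = 185.
Site L: 840.4 lies in 564.2–919.5, so I_lo=101, I_hi=150, C_lo=564.2, C_hi=919.5.
(150−101)/(919.5−564.2) × (840.4−564.2) + 101 = 49/355.3 × 276.2 + 101 ≈ 139.09 → 139.
AQIs: Site M=103, Site C=141, Site H=185, Site L=139. Site M (103) − Site C (141) = -38.

-38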